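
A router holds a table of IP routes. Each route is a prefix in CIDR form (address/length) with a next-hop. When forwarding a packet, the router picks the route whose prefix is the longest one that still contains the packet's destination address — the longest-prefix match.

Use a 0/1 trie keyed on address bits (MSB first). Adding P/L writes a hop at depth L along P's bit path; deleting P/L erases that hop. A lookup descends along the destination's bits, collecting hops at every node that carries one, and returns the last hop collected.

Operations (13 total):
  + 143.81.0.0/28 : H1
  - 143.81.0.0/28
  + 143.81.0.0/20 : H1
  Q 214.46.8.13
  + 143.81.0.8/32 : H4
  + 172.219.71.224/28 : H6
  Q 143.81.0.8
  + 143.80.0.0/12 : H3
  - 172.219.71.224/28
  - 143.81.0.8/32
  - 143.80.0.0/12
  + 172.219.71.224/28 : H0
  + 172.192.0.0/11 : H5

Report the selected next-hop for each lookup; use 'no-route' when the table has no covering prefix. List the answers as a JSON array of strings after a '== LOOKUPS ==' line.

Trace:
  + 143.81.0.0/28 (H1) depth=28
  del 143.81.0.0/28 (clear depth 28)
  + 143.81.0.0/20 (H1) depth=20
  Q 214.46.8.13: descend 1 ; hops seen [∅] ; pick no-route
  + 143.81.0.8/32 (H4) depth=32
  + 172.219.71.224/28 (H6) depth=28
  Q 143.81.0.8: descend 10001111010100010000000000001000 ; hops seen [H1,H4] ; pick H4
  + 143.80.0.0/12 (H3) depth=12
  del 172.219.71.224/28 (clear depth 28)
  del 143.81.0.8/32 (clear depth 32)
  del 143.80.0.0/12 (clear depth 12)
  + 172.219.71.224/28 (H0) depth=28
  + 172.192.0.0/11 (H5) depth=11

== LOOKUPS ==
["no-route","H4"]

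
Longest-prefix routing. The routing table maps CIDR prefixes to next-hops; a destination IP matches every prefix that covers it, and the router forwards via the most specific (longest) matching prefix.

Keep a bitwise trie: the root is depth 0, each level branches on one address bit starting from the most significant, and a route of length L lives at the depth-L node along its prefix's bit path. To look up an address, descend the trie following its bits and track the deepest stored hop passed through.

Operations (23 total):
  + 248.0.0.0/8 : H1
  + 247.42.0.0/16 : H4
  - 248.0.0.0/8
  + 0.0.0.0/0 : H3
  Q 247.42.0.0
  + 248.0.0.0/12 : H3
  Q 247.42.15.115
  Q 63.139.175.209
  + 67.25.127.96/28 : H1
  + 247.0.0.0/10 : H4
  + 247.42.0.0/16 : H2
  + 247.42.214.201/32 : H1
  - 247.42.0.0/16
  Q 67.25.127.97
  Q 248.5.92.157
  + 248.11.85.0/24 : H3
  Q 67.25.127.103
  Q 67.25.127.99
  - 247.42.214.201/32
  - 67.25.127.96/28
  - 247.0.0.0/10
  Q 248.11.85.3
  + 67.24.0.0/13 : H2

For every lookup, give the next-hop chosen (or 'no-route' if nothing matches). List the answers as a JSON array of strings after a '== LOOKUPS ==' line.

Process each operation:
  + 248.0.0.0/8 (H1) depth=8
  + 247.42.0.0/16 (H4) depth=16
  del 248.0.0.0/8 (clear depth 8)
  + 0.0.0.0/0 (H3) depth=0
  ? 247.42.0.0  path d0:H3→d1:-→d2:-→d3:-→d4:-→d5:-→d6:-→d7:-→d8:-→d9:-→d10:-→d11:-→d12:-→d13:-→d14:-→d15:-→d16:H4  best=H4
  + 248.0.0.0/12 (H3) depth=12
  ? 247.42.15.115  path d0:H3→d1:-→d2:-→d3:-→d4:-→d5:-→d6:-→d7:-→d8:-→d9:-→d10:-→d11:-→d12:-→d13:-→d14:-→d15:-→d16:H4  best=H4
  ? 63.139.175.209  path d0:H3  best=H3
  + 67.25.127.96/28 (H1) depth=28
  + 247.0.0.0/10 (H4) depth=10
  + 247.42.0.0/16 (H2) depth=16
  + 247.42.214.201/32 (H1) depth=32
  del 247.42.0.0/16 (clear depth 16)
  ? 67.25.127.97  path d0:H3→d1:-→d2:-→d3:-→d4:-→d5:-→d6:-→d7:-→d8:-→d9:-→d10:-→d11:-→d12:-→d13:-→d14:-→d15:-→d16:-→d17:-→d18:-→d19:-→d20:-→d21:-→d22:-→d23:-→d24:-→d25:-→d26:-→d27:-→d28:H1  best=H1
  ? 248.5.92.157  path d0:H3→d1:-→d2:-→d3:-→d4:-→d5:-→d6:-→d7:-→d8:-→d9:-→d10:-→d11:-→d12:H3  best=H3
  + 248.11.85.0/24 (H3) depth=24
  ? 67.25.127.103  path d0:H3→d1:-→d2:-→d3:-→d4:-→d5:-→d6:-→d7:-→d8:-→d9:-→d10:-→d11:-→d12:-→d13:-→d14:-→d15:-→d16:-→d17:-→d18:-→d19:-→d20:-→d21:-→d22:-→d23:-→d24:-→d25:-→d26:-→d27:-→d28:H1  best=H1
  ? 67.25.127.99  path d0:H3→d1:-→d2:-→d3:-→d4:-→d5:-→d6:-→d7:-→d8:-→d9:-→d10:-→d11:-→d12:-→d13:-→d14:-→d15:-→d16:-→d17:-→d18:-→d19:-→d20:-→d21:-→d22:-→d23:-→d24:-→d25:-→d26:-→d27:-→d28:H1  best=H1
  del 247.42.214.201/32 (clear depth 32)
  del 67.25.127.96/28 (clear depth 28)
  del 247.0.0.0/10 (clear depth 10)
  ? 248.11.85.3  path d0:H3→d1:-→d2:-→d3:-→d4:-→d5:-→d6:-→d7:-→d8:-→d9:-→d10:-→d11:-→d12:H3→d13:-→d14:-→d15:-→d16:-→d17:-→d18:-→d19:-→d20:-→d21:-→d22:-→d23:-→d24:H3  best=H3
  + 67.24.0.0/13 (H2) depth=13

== LOOKUPS ==
["H4","H4","H3","H1","H3","H1","H1","H3"]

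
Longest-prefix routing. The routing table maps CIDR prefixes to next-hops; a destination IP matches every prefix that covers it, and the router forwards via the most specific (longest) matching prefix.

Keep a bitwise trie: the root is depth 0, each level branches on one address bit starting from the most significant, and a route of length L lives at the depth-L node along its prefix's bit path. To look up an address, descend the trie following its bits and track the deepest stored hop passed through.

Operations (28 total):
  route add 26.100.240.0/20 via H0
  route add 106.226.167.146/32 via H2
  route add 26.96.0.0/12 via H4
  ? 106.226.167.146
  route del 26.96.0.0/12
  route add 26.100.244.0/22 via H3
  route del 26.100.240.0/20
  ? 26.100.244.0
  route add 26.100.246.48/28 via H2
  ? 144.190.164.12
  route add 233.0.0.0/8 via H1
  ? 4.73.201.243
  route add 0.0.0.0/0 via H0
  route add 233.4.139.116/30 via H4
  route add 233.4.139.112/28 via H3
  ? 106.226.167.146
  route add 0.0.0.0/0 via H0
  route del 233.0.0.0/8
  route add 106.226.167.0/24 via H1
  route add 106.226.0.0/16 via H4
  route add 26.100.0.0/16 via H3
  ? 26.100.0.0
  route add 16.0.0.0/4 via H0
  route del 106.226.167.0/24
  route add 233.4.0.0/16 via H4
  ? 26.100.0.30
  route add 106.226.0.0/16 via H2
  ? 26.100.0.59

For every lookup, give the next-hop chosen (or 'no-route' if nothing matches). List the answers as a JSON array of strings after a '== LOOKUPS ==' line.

Process each operation:
  add 26.100.240.0/20 -> H0 at depth 20
  add 106.226.167.146/32 -> H2 at depth 32
  add 26.96.0.0/12 -> H4 at depth 12
  lookup 106.226.167.146: bits 01101010111000101010011110010010 walk d0:-→d1:-→d2:-→d3:-→d4:-→d5:-→d6:-→d7:-→d8:-→d9:-→d10:-→d11:-→d12:-→d13:-→d14:-→d15:-→d16:-→d17:-→d18:-→d19:-→d20:-→d21:-→d22:-→d23:-→d24:-→d25:-→d26:-→d27:-→d28:-→d29:-→d30:-→d31:-→d32:H2 -> H2
  del 26.96.0.0/12 (clear depth 12)
  add 26.100.244.0/22 -> H3 at depth 22
  del 26.100.240.0/20 (clear depth 20)
  lookup 26.100.244.0: bits 0001101001100100111101 walk d0:-→d1:-→d2:-→d3:-→d4:-→d5:-→d6:-→d7:-→d8:-→d9:-→d10:-→d11:-→d12:-→d13:-→d14:-→d15:-→d16:-→d17:-→d18:-→d19:-→d20:-→d21:-→d22:H3 -> H3
  add 26.100.246.48/28 -> H2 at depth 28
  lookup 144.190.164.12: bits ε walk d0:- -> no-route
  add 233.0.0.0/8 -> H1 at depth 8
  lookup 4.73.201.243: bits 000 walk d0:-→d1:-→d2:-→d3:- -> no-route
  add 0.0.0.0/0 -> H0 at depth 0
  add 233.4.139.116/30 -> H4 at depth 30
  add 233.4.139.112/28 -> H3 at depth 28
  lookup 106.226.167.146: bits 01101010111000101010011110010010 walk d0:H0→d1:-→d2:-→d3:-→d4:-→d5:-→d6:-→d7:-→d8:-→d9:-→d10:-→d11:-→d12:-→d13:-→d14:-→d15:-→d16:-→d17:-→d18:-→d19:-→d20:-→d21:-→d22:-→d23:-→d24:-→d25:-→d26:-→d27:-→d28:-→d29:-→d30:-→d31:-→d32:H2 -> H2
  add 0.0.0.0/0 -> H0 at depth 0
  del 233.0.0.0/8 (clear depth 8)
  add 106.226.167.0/24 -> H1 at depth 24
  add 106.226.0.0/16 -> H4 at depth 16
  add 26.100.0.0/16 -> H3 at depth 16
  lookup 26.100.0.0: bits 0001101001100100 walk d0:H0→d1:-→d2:-→d3:-→d4:-→d5:-→d6:-→d7:-→d8:-→d9:-→d10:-→d11:-→d12:-→d13:-→d14:-→d15:-→d16:H3 -> H3
  add 16.0.0.0/4 -> H0 at depth 4
  del 106.226.167.0/24 (clear depth 24)
  add 233.4.0.0/16 -> H4 at depth 16
  lookup 26.100.0.30: bits 0001101001100100 walk d0:H0→d1:-→d2:-→d3:-→d4:H0→d5:-→d6:-→d7:-→d8:-→d9:-→d10:-→d11:-→d12:-→d13:-→d14:-→d15:-→d16:H3 -> H3
  add 106.226.0.0/16 -> H2 at depth 16
  lookup 26.100.0.59: bits 0001101001100100 walk d0:H0→d1:-→d2:-→d3:-→d4:H0→d5:-→d6:-→d7:-→d8:-→d9:-→d10:-→d11:-→d12:-→d13:-→d14:-→d15:-→d16:H3 -> H3

== LOOKUPS ==
["H2","H3","no-route","no-route","H2","H3","H3","H3"]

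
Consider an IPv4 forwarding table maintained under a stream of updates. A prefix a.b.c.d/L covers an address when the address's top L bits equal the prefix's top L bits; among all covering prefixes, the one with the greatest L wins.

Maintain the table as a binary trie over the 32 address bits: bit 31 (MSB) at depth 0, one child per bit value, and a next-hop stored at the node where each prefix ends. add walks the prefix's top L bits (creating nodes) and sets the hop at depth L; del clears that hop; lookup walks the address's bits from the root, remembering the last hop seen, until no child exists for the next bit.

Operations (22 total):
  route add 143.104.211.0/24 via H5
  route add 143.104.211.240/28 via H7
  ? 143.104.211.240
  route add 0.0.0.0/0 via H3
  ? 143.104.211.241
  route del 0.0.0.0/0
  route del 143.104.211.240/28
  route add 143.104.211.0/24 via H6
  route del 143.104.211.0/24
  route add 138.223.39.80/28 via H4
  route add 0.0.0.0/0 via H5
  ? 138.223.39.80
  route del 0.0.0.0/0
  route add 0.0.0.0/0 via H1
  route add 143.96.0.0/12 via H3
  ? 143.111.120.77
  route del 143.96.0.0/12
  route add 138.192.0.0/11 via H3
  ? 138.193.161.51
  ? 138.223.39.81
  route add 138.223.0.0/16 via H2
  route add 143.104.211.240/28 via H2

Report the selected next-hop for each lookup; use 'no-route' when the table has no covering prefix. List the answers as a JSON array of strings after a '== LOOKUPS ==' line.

Apply in order:
  add 143.104.211.0/24 -> H5 at depth 24
  add 143.104.211.240/28 -> H7 at depth 28
  lookup 143.104.211.240: bits 1000111101101000110100111111 walk d0:-→d1:-→d2:-→d3:-→d4:-→d5:-→d6:-→d7:-→d8:-→d9:-→d10:-→d11:-→d12:-→d13:-→d14:-→d15:-→d16:-→d17:-→d18:-→d19:-→d20:-→d21:-→d22:-→d23:-→d24:H5→d25:-→d26:-→d27:-→d28:H7 -> H7
  add 0.0.0.0/0 -> H3 at depth 0
  lookup 143.104.211.241: bits 1000111101101000110100111111 walk d0:H3→d1:-→d2:-→d3:-→d4:-→d5:-→d6:-→d7:-→d8:-→d9:-→d10:-→d11:-→d12:-→d13:-→d14:-→d15:-→d16:-→d17:-→d18:-→d19:-→d20:-→d21:-→d22:-→d23:-→d24:H5→d25:-→d26:-→d27:-→d28:H7 -> H7
  - 0.0.0.0/0 clear@0
  - 143.104.211.240/28 clear@28
  add 143.104.211.0/24 -> H6 at depth 24
  - 143.104.211.0/24 clear@24
  add 138.223.39.80/28 -> H4 at depth 28
  add 0.0.0.0/0 -> H5 at depth 0
  lookup 138.223.39.80: bits 1000101011011111001001110101 walk d0:H5→d1:-→d2:-→d3:-→d4:-→d5:-→d6:-→d7:-→d8:-→d9:-→d10:-→d11:-→d12:-→d13:-→d14:-→d15:-→d16:-→d17:-→d18:-→d19:-→d20:-→d21:-→d22:-→d23:-→d24:-→d25:-→d26:-→d27:-→d28:H4 -> H4
  - 0.0.0.0/0 clear@0
  add 0.0.0.0/0 -> H1 at depth 0
  add 143.96.0.0/12 -> H3 at depth 12
  lookup 143.111.120.77: bits 1000111101101 walk d0:H1→d1:-→d2:-→d3:-→d4:-→d5:-→d6:-→d7:-→d8:-→d9:-→d10:-→d11:-→d12:H3→d13:- -> H3
  - 143.96.0.0/12 clear@12
  add 138.192.0.0/11 -> H3 at depth 11
  lookup 138.193.161.51: bits 10001010110 walk d0:H1→d1:-→d2:-→d3:-→d4:-→d5:-→d6:-→d7:-→d8:-→d9:-→d10:-→d11:H3 -> H3
  lookup 138.223.39.81: bits 1000101011011111001001110101 walk d0:H1→d1:-→d2:-→d3:-→d4:-→d5:-→d6:-→d7:-→d8:-→d9:-→d10:-→d11:H3→d12:-→d13:-→d14:-→d15:-→d16:-→d17:-→d18:-→d19:-→d20:-→d21:-→d22:-→d23:-→d24:-→d25:-→d26:-→d27:-→d28:H4 -> H4
  add 138.223.0.0/16 -> H2 at depth 16
  add 143.104.211.240/28 -> H2 at depth 28

== LOOKUPS ==
["H7","H7","H4","H3","H3","H4"]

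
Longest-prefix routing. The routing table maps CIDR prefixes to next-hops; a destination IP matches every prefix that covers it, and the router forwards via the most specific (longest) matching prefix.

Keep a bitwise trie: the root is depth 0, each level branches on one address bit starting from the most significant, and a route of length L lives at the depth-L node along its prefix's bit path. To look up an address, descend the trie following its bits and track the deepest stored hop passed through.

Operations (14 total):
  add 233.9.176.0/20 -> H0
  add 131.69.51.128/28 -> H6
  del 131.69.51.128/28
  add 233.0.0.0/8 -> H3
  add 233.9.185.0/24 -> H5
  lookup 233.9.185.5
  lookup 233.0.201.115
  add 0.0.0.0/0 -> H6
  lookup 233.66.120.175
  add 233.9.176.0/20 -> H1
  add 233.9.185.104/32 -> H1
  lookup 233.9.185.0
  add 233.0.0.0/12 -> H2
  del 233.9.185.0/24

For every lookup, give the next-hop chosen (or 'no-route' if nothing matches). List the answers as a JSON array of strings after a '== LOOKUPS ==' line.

Process each operation:
  + 233.9.176.0/20 (H0) depth=20
  + 131.69.51.128/28 (H6) depth=28
  del 131.69.51.128/28 (clear depth 28)
  + 233.0.0.0/8 (H3) depth=8
  + 233.9.185.0/24 (H5) depth=24
  lookup 233.9.185.5: bits 111010010000100110111001 walk d0:-→d1:-→d2:-→d3:-→d4:-→d5:-→d6:-→d7:-→d8:H3→d9:-→d10:-→d11:-→d12:-→d13:-→d14:-→d15:-→d16:-→d17:-→d18:-→d19:-→d20:H0→d21:-→d22:-→d23:-→d24:H5 -> H5
  lookup 233.0.201.115: bits 111010010000 walk d0:-→d1:-→d2:-→d3:-→d4:-→d5:-→d6:-→d7:-→d8:H3→d9:-→d10:-→d11:-→d12:- -> H3
  + 0.0.0.0/0 (H6) depth=0
  lookup 233.66.120.175: bits 111010010 walk d0:H6→d1:-→d2:-→d3:-→d4:-→d5:-→d6:-→d7:-→d8:H3→d9:- -> H3
  + 233.9.176.0/20 (H1) depth=20
  + 233.9.185.104/32 (H1) depth=32
  lookup 233.9.185.0: bits 1110100100001001101110010 walk d0:H6→d1:-→d2:-→d3:-→d4:-→d5:-→d6:-→d7:-→d8:H3→d9:-→d10:-→d11:-→d12:-→d13:-→d14:-→d15:-→d16:-→d17:-→d18:-→d19:-→d20:H1→d21:-→d22:-→d23:-→d24:H5→d25:- -> H5
  + 233.0.0.0/12 (H2) depth=12
  del 233.9.185.0/24 (clear depth 24)

== LOOKUPS ==
["H5","H3","H3","H5"]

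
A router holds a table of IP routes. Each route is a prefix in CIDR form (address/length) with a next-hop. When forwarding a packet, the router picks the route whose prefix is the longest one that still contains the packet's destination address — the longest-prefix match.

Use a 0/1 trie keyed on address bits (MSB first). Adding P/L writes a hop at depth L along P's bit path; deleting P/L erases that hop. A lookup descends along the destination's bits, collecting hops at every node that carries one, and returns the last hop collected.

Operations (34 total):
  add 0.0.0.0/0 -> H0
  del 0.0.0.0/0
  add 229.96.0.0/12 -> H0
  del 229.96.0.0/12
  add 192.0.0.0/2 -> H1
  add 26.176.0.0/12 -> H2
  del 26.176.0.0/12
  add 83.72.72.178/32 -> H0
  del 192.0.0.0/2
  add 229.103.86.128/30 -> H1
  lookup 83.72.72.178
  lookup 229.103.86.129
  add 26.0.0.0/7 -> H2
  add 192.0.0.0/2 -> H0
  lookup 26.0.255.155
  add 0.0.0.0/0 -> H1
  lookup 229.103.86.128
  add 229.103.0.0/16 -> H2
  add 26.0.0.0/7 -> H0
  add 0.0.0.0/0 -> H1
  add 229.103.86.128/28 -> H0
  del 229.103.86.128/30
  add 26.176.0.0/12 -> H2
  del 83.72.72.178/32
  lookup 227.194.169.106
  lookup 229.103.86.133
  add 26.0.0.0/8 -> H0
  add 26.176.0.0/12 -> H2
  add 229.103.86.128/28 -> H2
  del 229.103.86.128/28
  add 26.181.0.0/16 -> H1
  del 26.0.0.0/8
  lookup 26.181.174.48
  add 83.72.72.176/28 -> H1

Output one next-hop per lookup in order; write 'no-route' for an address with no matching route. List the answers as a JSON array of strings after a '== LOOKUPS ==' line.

Apply in order:
  + 0.0.0.0/0 (H0) depth=0
  del 0.0.0.0/0 (clear depth 0)
  + 229.96.0.0/12 (H0) depth=12
  del 229.96.0.0/12 (clear depth 12)
  + 192.0.0.0/2 (H1) depth=2
  + 26.176.0.0/12 (H2) depth=12
  del 26.176.0.0/12 (clear depth 12)
  + 83.72.72.178/32 (H0) depth=32
  del 192.0.0.0/2 (clear depth 2)
  + 229.103.86.128/30 (H1) depth=30
  Q 83.72.72.178: descend 01010011010010000100100010110010 ; hops seen [H0] ; pick H0
  Q 229.103.86.129: descend 111001010110011101010110100000 ; hops seen [H1] ; pick H1
  + 26.0.0.0/7 (H2) depth=7
  + 192.0.0.0/2 (H0) depth=2
  Q 26.0.255.155: descend 00011010 ; hops seen [H2] ; pick H2
  + 0.0.0.0/0 (H1) depth=0
  Q 229.103.86.128: descend 111001010110011101010110100000 ; hops seen [H1,H0,H1] ; pick H1
  + 229.103.0.0/16 (H2) depth=16
  + 26.0.0.0/7 (H0) depth=7
  + 0.0.0.0/0 (H1) depth=0
  + 229.103.86.128/28 (H0) depth=28
  del 229.103.86.128/30 (clear depth 30)
  + 26.176.0.0/12 (H2) depth=12
  del 83.72.72.178/32 (clear depth 32)
  Q 227.194.169.106: descend 11100 ; hops seen [H1,H0] ; pick H0
  Q 229.103.86.133: descend 11100101011001110101011010000 ; hops seen [H1,H0,H2,H0] ; pick H0
  + 26.0.0.0/8 (H0) depth=8
  + 26.176.0.0/12 (H2) depth=12
  + 229.103.86.128/28 (H2) depth=28
  del 229.103.86.128/28 (clear depth 28)
  + 26.181.0.0/16 (H1) depth=16
  del 26.0.0.0/8 (clear depth 8)
  Q 26.181.174.48: descend 0001101010110101 ; hops seen [H1,H0,H2,H1] ; pick H1
  + 83.72.72.176/28 (H1) depth=28

== LOOKUPS ==
["H0","H1","H2","H1","H0","H0","H1"]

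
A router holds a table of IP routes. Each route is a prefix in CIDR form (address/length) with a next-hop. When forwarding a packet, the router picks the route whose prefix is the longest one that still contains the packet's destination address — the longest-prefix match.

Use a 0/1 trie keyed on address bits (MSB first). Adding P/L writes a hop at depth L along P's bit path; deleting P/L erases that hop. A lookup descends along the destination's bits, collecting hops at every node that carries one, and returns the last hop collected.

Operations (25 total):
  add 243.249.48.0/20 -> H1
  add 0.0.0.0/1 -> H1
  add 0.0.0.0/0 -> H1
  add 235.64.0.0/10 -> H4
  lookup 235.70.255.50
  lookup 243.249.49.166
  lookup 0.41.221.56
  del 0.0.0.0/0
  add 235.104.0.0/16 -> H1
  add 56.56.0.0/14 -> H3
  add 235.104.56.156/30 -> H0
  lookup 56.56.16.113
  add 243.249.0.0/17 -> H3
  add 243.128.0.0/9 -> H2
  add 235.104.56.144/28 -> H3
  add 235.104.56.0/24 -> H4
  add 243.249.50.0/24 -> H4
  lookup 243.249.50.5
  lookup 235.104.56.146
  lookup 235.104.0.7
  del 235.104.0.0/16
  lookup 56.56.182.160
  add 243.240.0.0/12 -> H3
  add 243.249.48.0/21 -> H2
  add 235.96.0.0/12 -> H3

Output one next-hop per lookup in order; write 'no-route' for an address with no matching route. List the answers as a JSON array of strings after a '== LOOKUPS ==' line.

Process each operation:
  + 243.249.48.0/20 (H1) depth=20
  + 0.0.0.0/1 (H1) depth=1
  + 0.0.0.0/0 (H1) depth=0
  + 235.64.0.0/10 (H4) depth=10
  lookup 235.70.255.50: bits 1110101101 walk d0:H1→d1:-→d2:-→d3:-→d4:-→d5:-→d6:-→d7:-→d8:-→d9:-→d10:H4 -> H4
  lookup 243.249.49.166: bits 11110011111110010011 walk d0:H1→d1:-→d2:-→d3:-→d4:-→d5:-→d6:-→d7:-→d8:-→d9:-→d10:-→d11:-→d12:-→d13:-→d14:-→d15:-→d16:-→d17:-→d18:-→d19:-→d20:H1 -> H1
  lookup 0.41.221.56: bits 0 walk d0:H1→d1:H1 -> H1
  - 0.0.0.0/0 clear@0
  + 235.104.0.0/16 (H1) depth=16
  + 56.56.0.0/14 (H3) depth=14
  + 235.104.56.156/30 (H0) depth=30
  lookup 56.56.16.113: bits 00111000001110 walk d0:-→d1:H1→d2:-→d3:-→d4:-→d5:-→d6:-→d7:-→d8:-→d9:-→d10:-→d11:-→d12:-→d13:-→d14:H3 -> H3
  + 243.249.0.0/17 (H3) depth=17
  + 243.128.0.0/9 (H2) depth=9
  + 235.104.56.144/28 (H3) depth=28
  + 235.104.56.0/24 (H4) depth=24
  + 243.249.50.0/24 (H4) depth=24
  lookup 243.249.50.5: bits 111100111111100100110010 walk d0:-→d1:-→d2:-→d3:-→d4:-→d5:-→d6:-→d7:-→d8:-→d9:H2→d10:-→d11:-→d12:-→d13:-→d14:-→d15:-→d16:-→d17:H3→d18:-→d19:-→d20:H1→d21:-→d22:-→d23:-→d24:H4 -> H4
  lookup 235.104.56.146: bits 1110101101101000001110001001 walk d0:-→d1:-→d2:-→d3:-→d4:-→d5:-→d6:-→d7:-→d8:-→d9:-→d10:H4→d11:-→d12:-→d13:-→d14:-→d15:-→d16:H1→d17:-→d18:-→d19:-→d20:-→d21:-→d22:-→d23:-→d24:H4→d25:-→d26:-→d27:-→d28:H3 -> H3
  lookup 235.104.0.7: bits 111010110110100000 walk d0:-→d1:-→d2:-→d3:-→d4:-→d5:-→d6:-→d7:-→d8:-→d9:-→d10:H4→d11:-→d12:-→d13:-→d14:-→d15:-→d16:H1→d17:-→d18:- -> H1
  - 235.104.0.0/16 clear@16
  lookup 56.56.182.160: bits 00111000001110 walk d0:-→d1:H1→d2:-→d3:-→d4:-→d5:-→d6:-→d7:-→d8:-→d9:-→d10:-→d11:-→d12:-→d13:-→d14:H3 -> H3
  + 243.240.0.0/12 (H3) depth=12
  + 243.249.48.0/21 (H2) depth=21
  + 235.96.0.0/12 (H3) depth=12

== LOOKUPS ==
["H4","H1","H1","H3","H4","H3","H1","H3"]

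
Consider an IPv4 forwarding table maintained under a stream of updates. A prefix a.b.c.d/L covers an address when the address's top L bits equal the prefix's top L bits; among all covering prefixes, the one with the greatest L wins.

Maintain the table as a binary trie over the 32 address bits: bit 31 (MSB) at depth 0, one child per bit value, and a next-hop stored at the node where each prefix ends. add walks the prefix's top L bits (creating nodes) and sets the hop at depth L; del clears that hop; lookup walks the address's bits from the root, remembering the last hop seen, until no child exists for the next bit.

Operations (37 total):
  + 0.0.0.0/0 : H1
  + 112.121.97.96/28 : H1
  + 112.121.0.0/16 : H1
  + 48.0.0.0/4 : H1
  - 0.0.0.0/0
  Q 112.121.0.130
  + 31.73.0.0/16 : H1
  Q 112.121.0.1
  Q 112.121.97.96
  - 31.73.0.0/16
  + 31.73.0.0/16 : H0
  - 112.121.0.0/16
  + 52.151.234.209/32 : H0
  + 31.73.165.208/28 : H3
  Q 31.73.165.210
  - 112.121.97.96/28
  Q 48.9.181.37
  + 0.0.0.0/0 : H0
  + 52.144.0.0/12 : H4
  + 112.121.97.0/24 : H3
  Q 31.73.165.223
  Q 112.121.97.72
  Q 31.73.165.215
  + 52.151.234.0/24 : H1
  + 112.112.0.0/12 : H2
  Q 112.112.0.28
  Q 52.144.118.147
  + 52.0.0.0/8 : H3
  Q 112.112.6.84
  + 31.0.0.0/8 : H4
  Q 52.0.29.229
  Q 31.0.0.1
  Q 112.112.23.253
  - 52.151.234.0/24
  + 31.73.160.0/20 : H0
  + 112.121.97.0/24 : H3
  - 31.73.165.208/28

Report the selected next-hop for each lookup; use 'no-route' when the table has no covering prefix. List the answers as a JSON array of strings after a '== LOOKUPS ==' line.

Process each operation:
  add 0.0.0.0/0 -> H1 at depth 0
  add 112.121.97.96/28 -> H1 at depth 28
  add 112.121.0.0/16 -> H1 at depth 16
  add 48.0.0.0/4 -> H1 at depth 4
  - 0.0.0.0/0 clear@0
  ? 112.121.0.130  path d0:-→d1:-→d2:-→d3:-→d4:-→d5:-→d6:-→d7:-→d8:-→d9:-→d10:-→d11:-→d12:-→d13:-→d14:-→d15:-→d16:H1→d17:-  best=H1
  add 31.73.0.0/16 -> H1 at depth 16
  ? 112.121.0.1  path d0:-→d1:-→d2:-→d3:-→d4:-→d5:-→d6:-→d7:-→d8:-→d9:-→d10:-→d11:-→d12:-→d13:-→d14:-→d15:-→d16:H1→d17:-  best=H1
  ? 112.121.97.96  path d0:-→d1:-→d2:-→d3:-→d4:-→d5:-→d6:-→d7:-→d8:-→d9:-→d10:-→d11:-→d12:-→d13:-→d14:-→d15:-→d16:H1→d17:-→d18:-→d19:-→d20:-→d21:-→d22:-→d23:-→d24:-→d25:-→d26:-→d27:-→d28:H1  best=H1
  - 31.73.0.0/16 clear@16
  add 31.73.0.0/16 -> H0 at depth 16
  - 112.121.0.0/16 clear@16
  add 52.151.234.209/32 -> H0 at depth 32
  add 31.73.165.208/28 -> H3 at depth 28
  ? 31.73.165.210  path d0:-→d1:-→d2:-→d3:-→d4:-→d5:-→d6:-→d7:-→d8:-→d9:-→d10:-→d11:-→d12:-→d13:-→d14:-→d15:-→d16:H0→d17:-→d18:-→d19:-→d20:-→d21:-→d22:-→d23:-→d24:-→d25:-→d26:-→d27:-→d28:H3  best=H3
  - 112.121.97.96/28 clear@28
  ? 48.9.181.37  path d0:-→d1:-→d2:-→d3:-→d4:H1→d5:-  best=H1
  add 0.0.0.0/0 -> H0 at depth 0
  add 52.144.0.0/12 -> H4 at depth 12
  add 112.121.97.0/24 -> H3 at depth 24
  ? 31.73.165.223  path d0:H0→d1:-→d2:-→d3:-→d4:-→d5:-→d6:-→d7:-→d8:-→d9:-→d10:-→d11:-→d12:-→d13:-→d14:-→d15:-→d16:H0→d17:-→d18:-→d19:-→d20:-→d21:-→d22:-→d23:-→d24:-→d25:-→d26:-→d27:-→d28:H3  best=H3
  ? 112.121.97.72  path d0:H0→d1:-→d2:-→d3:-→d4:-→d5:-→d6:-→d7:-→d8:-→d9:-→d10:-→d11:-→d12:-→d13:-→d14:-→d15:-→d16:-→d17:-→d18:-→d19:-→d20:-→d21:-→d22:-→d23:-→d24:H3→d25:-→d26:-  best=H3
  ? 31.73.165.215  path d0:H0→d1:-→d2:-→d3:-→d4:-→d5:-→d6:-→d7:-→d8:-→d9:-→d10:-→d11:-→d12:-→d13:-→d14:-→d15:-→d16:H0→d17:-→d18:-→d19:-→d20:-→d21:-→d22:-→d23:-→d24:-→d25:-→d26:-→d27:-→d28:H3  best=H3
  add 52.151.234.0/24 -> H1 at depth 24
  add 112.112.0.0/12 -> H2 at depth 12
  ? 112.112.0.28  path d0:H0→d1:-→d2:-→d3:-→d4:-→d5:-→d6:-→d7:-→d8:-→d9:-→d10:-→d11:-→d12:H2  best=H2
  ? 52.144.118.147  path d0:H0→d1:-→d2:-→d3:-→d4:H1→d5:-→d6:-→d7:-→d8:-→d9:-→d10:-→d11:-→d12:H4→d13:-  best=H4
  add 52.0.0.0/8 -> H3 at depth 8
  ? 112.112.6.84  path d0:H0→d1:-→d2:-→d3:-→d4:-→d5:-→d6:-→d7:-→d8:-→d9:-→d10:-→d11:-→d12:H2  best=H2
  add 31.0.0.0/8 -> H4 at depth 8
  ? 52.0.29.229  path d0:H0→d1:-→d2:-→d3:-→d4:H1→d5:-→d6:-→d7:-→d8:H3  best=H3
  ? 31.0.0.1  path d0:H0→d1:-→d2:-→d3:-→d4:-→d5:-→d6:-→d7:-→d8:H4→d9:-  best=H4
  ? 112.112.23.253  path d0:H0→d1:-→d2:-→d3:-→d4:-→d5:-→d6:-→d7:-→d8:-→d9:-→d10:-→d11:-→d12:H2  best=H2
  - 52.151.234.0/24 clear@24
  add 31.73.160.0/20 -> H0 at depth 20
  add 112.121.97.0/24 -> H3 at depth 24
  - 31.73.165.208/28 clear@28

== LOOKUPS ==
["H1","H1","H1","H3","H1","H3","H3","H3","H2","H4","H2","H3","H4","H2"]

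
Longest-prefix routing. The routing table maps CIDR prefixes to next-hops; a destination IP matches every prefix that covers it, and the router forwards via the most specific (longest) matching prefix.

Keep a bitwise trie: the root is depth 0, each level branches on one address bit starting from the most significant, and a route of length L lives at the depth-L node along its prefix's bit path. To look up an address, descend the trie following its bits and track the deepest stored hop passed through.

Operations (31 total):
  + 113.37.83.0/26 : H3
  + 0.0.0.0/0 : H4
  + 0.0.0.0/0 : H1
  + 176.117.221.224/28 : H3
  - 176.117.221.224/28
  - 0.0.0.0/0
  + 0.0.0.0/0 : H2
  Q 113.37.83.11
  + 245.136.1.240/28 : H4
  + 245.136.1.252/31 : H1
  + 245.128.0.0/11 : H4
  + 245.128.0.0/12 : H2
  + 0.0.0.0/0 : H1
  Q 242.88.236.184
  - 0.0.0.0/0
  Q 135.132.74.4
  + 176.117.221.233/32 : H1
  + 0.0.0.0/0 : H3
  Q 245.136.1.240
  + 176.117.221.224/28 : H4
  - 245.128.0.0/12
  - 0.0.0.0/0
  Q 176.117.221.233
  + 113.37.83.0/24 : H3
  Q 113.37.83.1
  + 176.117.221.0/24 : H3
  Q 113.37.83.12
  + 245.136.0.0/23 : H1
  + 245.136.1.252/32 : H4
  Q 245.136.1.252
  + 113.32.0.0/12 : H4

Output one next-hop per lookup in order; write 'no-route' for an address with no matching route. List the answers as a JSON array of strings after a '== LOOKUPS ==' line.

Trace:
  + 113.37.83.0/26 (H3) depth=26
  + 0.0.0.0/0 (H4) depth=0
  + 0.0.0.0/0 (H1) depth=0
  + 176.117.221.224/28 (H3) depth=28
  del 176.117.221.224/28 (clear depth 28)
  del 0.0.0.0/0 (clear depth 0)
  + 0.0.0.0/0 (H2) depth=0
  Q 113.37.83.11: descend 01110001001001010101001100 ; hops seen [H2,H3] ; pick H3
  + 245.136.1.240/28 (H4) depth=28
  + 245.136.1.252/31 (H1) depth=31
  + 245.128.0.0/11 (H4) depth=11
  + 245.128.0.0/12 (H2) depth=12
  + 0.0.0.0/0 (H1) depth=0
  Q 242.88.236.184: descend 11110 ; hops seen [H1] ; pick H1
  del 0.0.0.0/0 (clear depth 0)
  Q 135.132.74.4: descend 10 ; hops seen [∅] ; pick no-route
  + 176.117.221.233/32 (H1) depth=32
  + 0.0.0.0/0 (H3) depth=0
  Q 245.136.1.240: descend 1111010110001000000000011111 ; hops seen [H3,H4,H2,H4] ; pick H4
  + 176.117.221.224/28 (H4) depth=28
  del 245.128.0.0/12 (clear depth 12)
  del 0.0.0.0/0 (clear depth 0)
  Q 176.117.221.233: descend 10110000011101011101110111101001 ; hops seen [H4,H1] ; pick H1
  + 113.37.83.0/24 (H3) depth=24
  Q 113.37.83.1: descend 01110001001001010101001100 ; hops seen [H3,H3] ; pick H3
  + 176.117.221.0/24 (H3) depth=24
  Q 113.37.83.12: descend 01110001001001010101001100 ; hops seen [H3,H3] ; pick H3
  + 245.136.0.0/23 (H1) depth=23
  + 245.136.1.252/32 (H4) depth=32
  Q 245.136.1.252: descend 11110101100010000000000111111100 ; hops seen [H4,H1,H4,H1,H4] ; pick H4
  + 113.32.0.0/12 (H4) depth=12

== LOOKUPS ==
["H3","H1","no-route","H4","H1","H3","H3","H4"]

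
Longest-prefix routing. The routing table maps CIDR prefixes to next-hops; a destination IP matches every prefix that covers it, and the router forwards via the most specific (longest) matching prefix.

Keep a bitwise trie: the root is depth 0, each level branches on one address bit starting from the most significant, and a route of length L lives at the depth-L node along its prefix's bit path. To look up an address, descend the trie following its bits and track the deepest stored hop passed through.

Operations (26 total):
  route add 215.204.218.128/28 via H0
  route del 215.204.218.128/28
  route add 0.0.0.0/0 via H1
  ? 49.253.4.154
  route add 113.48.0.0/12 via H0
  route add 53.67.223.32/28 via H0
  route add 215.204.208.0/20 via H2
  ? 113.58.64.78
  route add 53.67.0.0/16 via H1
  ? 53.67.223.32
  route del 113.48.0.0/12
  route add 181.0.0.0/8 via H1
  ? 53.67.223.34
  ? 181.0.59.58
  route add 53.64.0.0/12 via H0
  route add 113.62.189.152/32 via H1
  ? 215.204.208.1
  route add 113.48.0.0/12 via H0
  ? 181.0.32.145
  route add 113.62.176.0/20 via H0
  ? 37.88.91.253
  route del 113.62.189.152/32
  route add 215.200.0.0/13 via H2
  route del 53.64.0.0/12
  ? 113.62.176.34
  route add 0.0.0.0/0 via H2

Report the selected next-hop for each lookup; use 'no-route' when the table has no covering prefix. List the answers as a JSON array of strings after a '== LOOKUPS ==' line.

Process each operation:
  add 215.204.218.128/28 -> H0 at depth 28
  - 215.204.218.128/28 clear@28
  add 0.0.0.0/0 -> H1 at depth 0
  Q 49.253.4.154: descend ε ; hops seen [H1] ; pick H1
  add 113.48.0.0/12 -> H0 at depth 12
  add 53.67.223.32/28 -> H0 at depth 28
  add 215.204.208.0/20 -> H2 at depth 20
  Q 113.58.64.78: descend 011100010011 ; hops seen [H1,H0] ; pick H0
  add 53.67.0.0/16 -> H1 at depth 16
  Q 53.67.223.32: descend 0011010101000011110111110010 ; hops seen [H1,H1,H0] ; pick H0
  - 113.48.0.0/12 clear@12
  add 181.0.0.0/8 -> H1 at depth 8
  Q 53.67.223.34: descend 0011010101000011110111110010 ; hops seen [H1,H1,H0] ; pick H0
  Q 181.0.59.58: descend 10110101 ; hops seen [H1,H1] ; pick H1
  add 53.64.0.0/12 -> H0 at depth 12
  add 113.62.189.152/32 -> H1 at depth 32
  Q 215.204.208.1: descend 11010111110011001101 ; hops seen [H1,H2] ; pick H2
  add 113.48.0.0/12 -> H0 at depth 12
  Q 181.0.32.145: descend 10110101 ; hops seen [H1,H1] ; pick H1
  add 113.62.176.0/20 -> H0 at depth 20
  Q 37.88.91.253: descend 001 ; hops seen [H1] ; pick H1
  - 113.62.189.152/32 clear@32
  add 215.200.0.0/13 -> H2 at depth 13
  - 53.64.0.0/12 clear@12
  Q 113.62.176.34: descend 01110001001111101011 ; hops seen [H1,H0,H0] ; pick H0
  add 0.0.0.0/0 -> H2 at depth 0

== LOOKUPS ==
["H1","H0","H0","H0","H1","H2","H1","H1","H0"]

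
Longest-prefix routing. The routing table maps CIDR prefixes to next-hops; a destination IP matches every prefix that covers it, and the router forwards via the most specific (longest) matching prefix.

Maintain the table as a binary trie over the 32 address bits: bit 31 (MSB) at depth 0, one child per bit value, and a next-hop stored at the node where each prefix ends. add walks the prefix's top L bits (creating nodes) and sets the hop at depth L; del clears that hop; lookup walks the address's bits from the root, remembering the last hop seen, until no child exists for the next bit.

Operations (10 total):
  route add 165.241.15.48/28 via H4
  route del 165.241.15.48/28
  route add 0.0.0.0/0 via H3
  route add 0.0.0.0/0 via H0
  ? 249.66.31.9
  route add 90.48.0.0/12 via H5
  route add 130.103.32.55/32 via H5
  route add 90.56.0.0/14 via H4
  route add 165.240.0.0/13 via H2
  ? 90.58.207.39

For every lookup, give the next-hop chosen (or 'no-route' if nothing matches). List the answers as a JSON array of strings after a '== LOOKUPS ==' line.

Process each operation:
  + 165.241.15.48/28 (H4) depth=28
  del 165.241.15.48/28 (clear depth 28)
  + 0.0.0.0/0 (H3) depth=0
  + 0.0.0.0/0 (H0) depth=0
  Q 249.66.31.9: descend 1 ; hops seen [H0] ; pick H0
  + 90.48.0.0/12 (H5) depth=12
  + 130.103.32.55/32 (H5) depth=32
  + 90.56.0.0/14 (H4) depth=14
  + 165.240.0.0/13 (H2) depth=13
  Q 90.58.207.39: descend 01011010001110 ; hops seen [H0,H5,H4] ; pick H4

== LOOKUPS ==
["H0","H4"]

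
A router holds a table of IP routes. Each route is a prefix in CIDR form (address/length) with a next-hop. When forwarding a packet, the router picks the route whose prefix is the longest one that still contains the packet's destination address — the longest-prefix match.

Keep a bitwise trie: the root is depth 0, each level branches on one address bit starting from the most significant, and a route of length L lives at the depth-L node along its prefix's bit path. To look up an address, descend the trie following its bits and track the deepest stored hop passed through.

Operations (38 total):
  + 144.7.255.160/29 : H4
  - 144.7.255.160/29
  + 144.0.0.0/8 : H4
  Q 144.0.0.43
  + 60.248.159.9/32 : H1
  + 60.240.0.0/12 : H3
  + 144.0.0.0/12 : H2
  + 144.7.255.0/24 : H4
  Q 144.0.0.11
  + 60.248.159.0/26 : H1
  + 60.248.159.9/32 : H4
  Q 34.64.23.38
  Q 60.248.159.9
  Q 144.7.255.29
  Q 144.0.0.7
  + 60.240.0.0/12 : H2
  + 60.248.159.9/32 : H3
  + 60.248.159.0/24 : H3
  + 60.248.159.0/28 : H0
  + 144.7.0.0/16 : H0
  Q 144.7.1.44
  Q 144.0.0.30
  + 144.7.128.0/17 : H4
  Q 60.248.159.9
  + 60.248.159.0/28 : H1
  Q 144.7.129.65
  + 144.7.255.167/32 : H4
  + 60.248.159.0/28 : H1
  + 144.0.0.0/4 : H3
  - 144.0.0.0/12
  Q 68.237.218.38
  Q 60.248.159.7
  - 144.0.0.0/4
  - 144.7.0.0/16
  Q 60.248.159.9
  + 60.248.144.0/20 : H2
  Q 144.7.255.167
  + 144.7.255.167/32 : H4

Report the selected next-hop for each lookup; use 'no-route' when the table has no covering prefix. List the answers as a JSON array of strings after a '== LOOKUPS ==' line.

Apply in order:
  + 144.7.255.160/29 (H4) depth=29
  del 144.7.255.160/29 (clear depth 29)
  + 144.0.0.0/8 (H4) depth=8
  lookup 144.0.0.43: bits 1001000000000 walk d0:-→d1:-→d2:-→d3:-→d4:-→d5:-→d6:-→d7:-→d8:H4→d9:-→d10:-→d11:-→d12:-→d13:- -> H4
  + 60.248.159.9/32 (H1) depth=32
  + 60.240.0.0/12 (H3) depth=12
  + 144.0.0.0/12 (H2) depth=12
  + 144.7.255.0/24 (H4) depth=24
  lookup 144.0.0.11: bits 1001000000000 walk d0:-→d1:-→d2:-→d3:-→d4:-→d5:-→d6:-→d7:-→d8:H4→d9:-→d10:-→d11:-→d12:H2→d13:- -> H2
  + 60.248.159.0/26 (H1) depth=26
  + 60.248.159.9/32 (H4) depth=32
  lookup 34.64.23.38: bits 001 walk d0:-→d1:-→d2:-→d3:- -> no-route
  lookup 60.248.159.9: bits 00111100111110001001111100001001 walk d0:-→d1:-→d2:-→d3:-→d4:-→d5:-→d6:-→d7:-→d8:-→d9:-→d10:-→d11:-→d12:H3→d13:-→d14:-→d15:-→d16:-→d17:-→d18:-→d19:-→d20:-→d21:-→d22:-→d23:-→d24:-→d25:-→d26:H1→d27:-→d28:-→d29:-→d30:-→d31:-→d32:H4 -> H4
  lookup 144.7.255.29: bits 100100000000011111111111 walk d0:-→d1:-→d2:-→d3:-→d4:-→d5:-→d6:-→d7:-→d8:H4→d9:-→d10:-→d11:-→d12:H2→d13:-→d14:-→d15:-→d16:-→d17:-→d18:-→d19:-→d20:-→d21:-→d22:-→d23:-→d24:H4 -> H4
  lookup 144.0.0.7: bits 1001000000000 walk d0:-→d1:-→d2:-→d3:-→d4:-→d5:-→d6:-→d7:-→d8:H4→d9:-→d10:-→d11:-→d12:H2→d13:- -> H2
  + 60.240.0.0/12 (H2) depth=12
  + 60.248.159.9/32 (H3) depth=32
  + 60.248.159.0/24 (H3) depth=24
  + 60.248.159.0/28 (H0) depth=28
  + 144.7.0.0/16 (H0) depth=16
  lookup 144.7.1.44: bits 1001000000000111 walk d0:-→d1:-→d2:-→d3:-→d4:-→d5:-→d6:-→d7:-→d8:H4→d9:-→d10:-→d11:-→d12:H2→d13:-→d14:-→d15:-→d16:H0 -> H0
  lookup 144.0.0.30: bits 1001000000000 walk d0:-→d1:-→d2:-→d3:-→d4:-→d5:-→d6:-→d7:-→d8:H4→d9:-→d10:-→d11:-→d12:H2→d13:- -> H2
  + 144.7.128.0/17 (H4) depth=17
  lookup 60.248.159.9: bits 00111100111110001001111100001001 walk d0:-→d1:-→d2:-→d3:-→d4:-→d5:-→d6:-→d7:-→d8:-→d9:-→d10:-→d11:-→d12:H2→d13:-→d14:-→d15:-→d16:-→d17:-→d18:-→d19:-→d20:-→d21:-→d22:-→d23:-→d24:H3→d25:-→d26:H1→d27:-→d28:H0→d29:-→d30:-→d31:-→d32:H3 -> H3
  + 60.248.159.0/28 (H1) depth=28
  lookup 144.7.129.65: bits 10010000000001111 walk d0:-→d1:-→d2:-→d3:-→d4:-→d5:-→d6:-→d7:-→d8:H4→d9:-→d10:-→d11:-→d12:H2→d13:-→d14:-→d15:-→d16:H0→d17:H4 -> H4
  + 144.7.255.167/32 (H4) depth=32
  + 60.248.159.0/28 (H1) depth=28
  + 144.0.0.0/4 (H3) depth=4
  del 144.0.0.0/12 (clear depth 12)
  lookup 68.237.218.38: bits 0 walk d0:-→d1:- -> no-route
  lookup 60.248.159.7: bits 0011110011111000100111110000 walk d0:-→d1:-→d2:-→d3:-→d4:-→d5:-→d6:-→d7:-→d8:-→d9:-→d10:-→d11:-→d12:H2→d13:-→d14:-→d15:-→d16:-→d17:-→d18:-→d19:-→d20:-→d21:-→d22:-→d23:-→d24:H3→d25:-→d26:H1→d27:-→d28:H1 -> H1
  del 144.0.0.0/4 (clear depth 4)
  del 144.7.0.0/16 (clear depth 16)
  lookup 60.248.159.9: bits 00111100111110001001111100001001 walk d0:-→d1:-→d2:-→d3:-→d4:-→d5:-→d6:-→d7:-→d8:-→d9:-→d10:-→d11:-→d12:H2→d13:-→d14:-→d15:-→d16:-→d17:-→d18:-→d19:-→d20:-→d21:-→d22:-→d23:-→d24:H3→d25:-→d26:H1→d27:-→d28:H1→d29:-→d30:-→d31:-→d32:H3 -> H3
  + 60.248.144.0/20 (H2) depth=20
  lookup 144.7.255.167: bits 10010000000001111111111110100111 walk d0:-→d1:-→d2:-→d3:-→d4:-→d5:-→d6:-→d7:-→d8:H4→d9:-→d10:-→d11:-→d12:-→d13:-→d14:-→d15:-→d16:-→d17:H4→d18:-→d19:-→d20:-→d21:-→d22:-→d23:-→d24:H4→d25:-→d26:-→d27:-→d28:-→d29:-→d30:-→d31:-→d32:H4 -> H4
  + 144.7.255.167/32 (H4) depth=32

== LOOKUPS ==
["H4","H2","no-route","H4","H4","H2","H0","H2","H3","H4","no-route","H1","H3","H4"]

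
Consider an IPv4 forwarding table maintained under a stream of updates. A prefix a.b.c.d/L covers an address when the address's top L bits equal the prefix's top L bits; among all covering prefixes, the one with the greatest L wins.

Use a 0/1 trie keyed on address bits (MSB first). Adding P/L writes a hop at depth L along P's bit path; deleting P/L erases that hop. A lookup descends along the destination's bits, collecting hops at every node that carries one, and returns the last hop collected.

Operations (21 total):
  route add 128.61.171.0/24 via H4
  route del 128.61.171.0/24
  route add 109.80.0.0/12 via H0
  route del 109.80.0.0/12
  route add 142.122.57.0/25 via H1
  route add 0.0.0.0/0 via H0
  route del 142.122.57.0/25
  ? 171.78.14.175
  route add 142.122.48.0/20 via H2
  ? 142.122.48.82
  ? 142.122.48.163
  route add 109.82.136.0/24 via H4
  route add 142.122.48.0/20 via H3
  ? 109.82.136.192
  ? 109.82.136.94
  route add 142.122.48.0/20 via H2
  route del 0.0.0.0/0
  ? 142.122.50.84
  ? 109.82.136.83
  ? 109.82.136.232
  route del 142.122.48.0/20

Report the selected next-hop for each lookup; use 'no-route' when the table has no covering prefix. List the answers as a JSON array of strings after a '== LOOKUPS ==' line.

Trace:
  add 128.61.171.0/24 -> H4 at depth 24
  del 128.61.171.0/24 (clear depth 24)
  add 109.80.0.0/12 -> H0 at depth 12
  del 109.80.0.0/12 (clear depth 12)
  add 142.122.57.0/25 -> H1 at depth 25
  add 0.0.0.0/0 -> H0 at depth 0
  del 142.122.57.0/25 (clear depth 25)
  Q 171.78.14.175: descend 10 ; hops seen [H0] ; pick H0
  add 142.122.48.0/20 -> H2 at depth 20
  Q 142.122.48.82: descend 10001110011110100011 ; hops seen [H0,H2] ; pick H2
  Q 142.122.48.163: descend 10001110011110100011 ; hops seen [H0,H2] ; pick H2
  add 109.82.136.0/24 -> H4 at depth 24
  add 142.122.48.0/20 -> H3 at depth 20
  Q 109.82.136.192: descend 011011010101001010001000 ; hops seen [H0,H4] ; pick H4
  Q 109.82.136.94: descend 011011010101001010001000 ; hops seen [H0,H4] ; pick H4
  add 142.122.48.0/20 -> H2 at depth 20
  del 0.0.0.0/0 (clear depth 0)
  Q 142.122.50.84: descend 10001110011110100011 ; hops seen [H2] ; pick H2
  Q 109.82.136.83: descend 011011010101001010001000 ; hops seen [H4] ; pick H4
  Q 109.82.136.232: descend 011011010101001010001000 ; hops seen [H4] ; pick H4
  del 142.122.48.0/20 (clear depth 20)

== LOOKUPS ==
["H0","H2","H2","H4","H4","H2","H4","H4"]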